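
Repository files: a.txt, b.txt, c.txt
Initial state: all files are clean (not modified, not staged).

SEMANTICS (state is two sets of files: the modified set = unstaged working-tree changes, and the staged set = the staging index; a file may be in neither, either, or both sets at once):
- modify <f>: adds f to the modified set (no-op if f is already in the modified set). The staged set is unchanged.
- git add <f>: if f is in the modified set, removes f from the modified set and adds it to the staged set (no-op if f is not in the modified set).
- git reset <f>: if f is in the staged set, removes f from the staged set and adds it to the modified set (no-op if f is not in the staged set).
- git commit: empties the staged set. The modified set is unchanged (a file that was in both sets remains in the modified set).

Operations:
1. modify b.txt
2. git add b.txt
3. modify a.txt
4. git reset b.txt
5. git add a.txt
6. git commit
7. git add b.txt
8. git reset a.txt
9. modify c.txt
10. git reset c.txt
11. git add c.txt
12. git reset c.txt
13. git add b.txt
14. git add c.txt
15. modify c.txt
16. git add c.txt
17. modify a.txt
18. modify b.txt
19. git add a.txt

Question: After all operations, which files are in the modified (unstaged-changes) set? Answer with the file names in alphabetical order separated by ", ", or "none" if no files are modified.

After op 1 (modify b.txt): modified={b.txt} staged={none}
After op 2 (git add b.txt): modified={none} staged={b.txt}
After op 3 (modify a.txt): modified={a.txt} staged={b.txt}
After op 4 (git reset b.txt): modified={a.txt, b.txt} staged={none}
After op 5 (git add a.txt): modified={b.txt} staged={a.txt}
After op 6 (git commit): modified={b.txt} staged={none}
After op 7 (git add b.txt): modified={none} staged={b.txt}
After op 8 (git reset a.txt): modified={none} staged={b.txt}
After op 9 (modify c.txt): modified={c.txt} staged={b.txt}
After op 10 (git reset c.txt): modified={c.txt} staged={b.txt}
After op 11 (git add c.txt): modified={none} staged={b.txt, c.txt}
After op 12 (git reset c.txt): modified={c.txt} staged={b.txt}
After op 13 (git add b.txt): modified={c.txt} staged={b.txt}
After op 14 (git add c.txt): modified={none} staged={b.txt, c.txt}
After op 15 (modify c.txt): modified={c.txt} staged={b.txt, c.txt}
After op 16 (git add c.txt): modified={none} staged={b.txt, c.txt}
After op 17 (modify a.txt): modified={a.txt} staged={b.txt, c.txt}
After op 18 (modify b.txt): modified={a.txt, b.txt} staged={b.txt, c.txt}
After op 19 (git add a.txt): modified={b.txt} staged={a.txt, b.txt, c.txt}

Answer: b.txt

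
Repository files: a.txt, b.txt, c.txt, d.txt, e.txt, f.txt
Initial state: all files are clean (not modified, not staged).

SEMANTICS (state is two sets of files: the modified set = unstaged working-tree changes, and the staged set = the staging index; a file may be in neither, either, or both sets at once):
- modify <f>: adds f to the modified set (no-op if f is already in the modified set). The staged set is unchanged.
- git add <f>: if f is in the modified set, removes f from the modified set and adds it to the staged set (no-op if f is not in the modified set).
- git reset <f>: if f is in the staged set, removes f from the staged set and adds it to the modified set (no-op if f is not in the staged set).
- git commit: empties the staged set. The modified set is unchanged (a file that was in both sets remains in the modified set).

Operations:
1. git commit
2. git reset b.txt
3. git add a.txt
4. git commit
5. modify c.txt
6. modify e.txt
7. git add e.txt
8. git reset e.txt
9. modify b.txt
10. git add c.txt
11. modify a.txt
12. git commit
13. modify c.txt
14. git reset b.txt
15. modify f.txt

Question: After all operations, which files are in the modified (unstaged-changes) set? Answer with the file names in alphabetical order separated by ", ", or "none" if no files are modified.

Answer: a.txt, b.txt, c.txt, e.txt, f.txt

Derivation:
After op 1 (git commit): modified={none} staged={none}
After op 2 (git reset b.txt): modified={none} staged={none}
After op 3 (git add a.txt): modified={none} staged={none}
After op 4 (git commit): modified={none} staged={none}
After op 5 (modify c.txt): modified={c.txt} staged={none}
After op 6 (modify e.txt): modified={c.txt, e.txt} staged={none}
After op 7 (git add e.txt): modified={c.txt} staged={e.txt}
After op 8 (git reset e.txt): modified={c.txt, e.txt} staged={none}
After op 9 (modify b.txt): modified={b.txt, c.txt, e.txt} staged={none}
After op 10 (git add c.txt): modified={b.txt, e.txt} staged={c.txt}
After op 11 (modify a.txt): modified={a.txt, b.txt, e.txt} staged={c.txt}
After op 12 (git commit): modified={a.txt, b.txt, e.txt} staged={none}
After op 13 (modify c.txt): modified={a.txt, b.txt, c.txt, e.txt} staged={none}
After op 14 (git reset b.txt): modified={a.txt, b.txt, c.txt, e.txt} staged={none}
After op 15 (modify f.txt): modified={a.txt, b.txt, c.txt, e.txt, f.txt} staged={none}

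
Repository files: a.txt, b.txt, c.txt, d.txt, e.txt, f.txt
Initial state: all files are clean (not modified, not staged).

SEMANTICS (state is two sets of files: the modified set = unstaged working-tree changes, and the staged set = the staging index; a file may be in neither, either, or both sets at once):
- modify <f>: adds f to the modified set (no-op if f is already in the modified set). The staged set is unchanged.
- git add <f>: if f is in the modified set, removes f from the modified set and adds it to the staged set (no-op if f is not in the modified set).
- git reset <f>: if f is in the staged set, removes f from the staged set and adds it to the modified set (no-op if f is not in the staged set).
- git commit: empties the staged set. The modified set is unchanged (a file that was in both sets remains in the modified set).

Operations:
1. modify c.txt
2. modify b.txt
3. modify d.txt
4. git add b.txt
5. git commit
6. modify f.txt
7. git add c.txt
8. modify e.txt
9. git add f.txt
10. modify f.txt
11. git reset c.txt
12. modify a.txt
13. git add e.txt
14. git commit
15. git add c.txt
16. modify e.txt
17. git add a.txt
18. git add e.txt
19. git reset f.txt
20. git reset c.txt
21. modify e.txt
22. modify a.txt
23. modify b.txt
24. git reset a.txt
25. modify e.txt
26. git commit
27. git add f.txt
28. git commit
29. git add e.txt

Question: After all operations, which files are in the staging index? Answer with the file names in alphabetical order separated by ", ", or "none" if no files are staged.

Answer: e.txt

Derivation:
After op 1 (modify c.txt): modified={c.txt} staged={none}
After op 2 (modify b.txt): modified={b.txt, c.txt} staged={none}
After op 3 (modify d.txt): modified={b.txt, c.txt, d.txt} staged={none}
After op 4 (git add b.txt): modified={c.txt, d.txt} staged={b.txt}
After op 5 (git commit): modified={c.txt, d.txt} staged={none}
After op 6 (modify f.txt): modified={c.txt, d.txt, f.txt} staged={none}
After op 7 (git add c.txt): modified={d.txt, f.txt} staged={c.txt}
After op 8 (modify e.txt): modified={d.txt, e.txt, f.txt} staged={c.txt}
After op 9 (git add f.txt): modified={d.txt, e.txt} staged={c.txt, f.txt}
After op 10 (modify f.txt): modified={d.txt, e.txt, f.txt} staged={c.txt, f.txt}
After op 11 (git reset c.txt): modified={c.txt, d.txt, e.txt, f.txt} staged={f.txt}
After op 12 (modify a.txt): modified={a.txt, c.txt, d.txt, e.txt, f.txt} staged={f.txt}
After op 13 (git add e.txt): modified={a.txt, c.txt, d.txt, f.txt} staged={e.txt, f.txt}
After op 14 (git commit): modified={a.txt, c.txt, d.txt, f.txt} staged={none}
After op 15 (git add c.txt): modified={a.txt, d.txt, f.txt} staged={c.txt}
After op 16 (modify e.txt): modified={a.txt, d.txt, e.txt, f.txt} staged={c.txt}
After op 17 (git add a.txt): modified={d.txt, e.txt, f.txt} staged={a.txt, c.txt}
After op 18 (git add e.txt): modified={d.txt, f.txt} staged={a.txt, c.txt, e.txt}
After op 19 (git reset f.txt): modified={d.txt, f.txt} staged={a.txt, c.txt, e.txt}
After op 20 (git reset c.txt): modified={c.txt, d.txt, f.txt} staged={a.txt, e.txt}
After op 21 (modify e.txt): modified={c.txt, d.txt, e.txt, f.txt} staged={a.txt, e.txt}
After op 22 (modify a.txt): modified={a.txt, c.txt, d.txt, e.txt, f.txt} staged={a.txt, e.txt}
After op 23 (modify b.txt): modified={a.txt, b.txt, c.txt, d.txt, e.txt, f.txt} staged={a.txt, e.txt}
After op 24 (git reset a.txt): modified={a.txt, b.txt, c.txt, d.txt, e.txt, f.txt} staged={e.txt}
After op 25 (modify e.txt): modified={a.txt, b.txt, c.txt, d.txt, e.txt, f.txt} staged={e.txt}
After op 26 (git commit): modified={a.txt, b.txt, c.txt, d.txt, e.txt, f.txt} staged={none}
After op 27 (git add f.txt): modified={a.txt, b.txt, c.txt, d.txt, e.txt} staged={f.txt}
After op 28 (git commit): modified={a.txt, b.txt, c.txt, d.txt, e.txt} staged={none}
After op 29 (git add e.txt): modified={a.txt, b.txt, c.txt, d.txt} staged={e.txt}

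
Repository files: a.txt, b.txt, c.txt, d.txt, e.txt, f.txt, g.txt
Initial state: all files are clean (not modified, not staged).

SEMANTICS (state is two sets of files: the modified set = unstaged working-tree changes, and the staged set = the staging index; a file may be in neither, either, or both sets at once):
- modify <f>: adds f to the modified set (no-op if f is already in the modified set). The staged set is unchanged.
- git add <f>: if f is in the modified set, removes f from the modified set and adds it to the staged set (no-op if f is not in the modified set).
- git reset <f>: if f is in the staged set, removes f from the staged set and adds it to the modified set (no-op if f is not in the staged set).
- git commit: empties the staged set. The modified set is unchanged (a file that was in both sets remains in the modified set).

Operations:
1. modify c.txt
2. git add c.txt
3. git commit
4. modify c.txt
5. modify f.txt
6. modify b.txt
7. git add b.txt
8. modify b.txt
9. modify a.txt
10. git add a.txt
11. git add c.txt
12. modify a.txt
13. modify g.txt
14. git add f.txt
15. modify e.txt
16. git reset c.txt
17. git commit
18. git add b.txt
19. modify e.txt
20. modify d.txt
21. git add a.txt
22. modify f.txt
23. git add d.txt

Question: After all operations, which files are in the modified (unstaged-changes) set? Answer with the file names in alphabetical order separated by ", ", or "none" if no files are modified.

After op 1 (modify c.txt): modified={c.txt} staged={none}
After op 2 (git add c.txt): modified={none} staged={c.txt}
After op 3 (git commit): modified={none} staged={none}
After op 4 (modify c.txt): modified={c.txt} staged={none}
After op 5 (modify f.txt): modified={c.txt, f.txt} staged={none}
After op 6 (modify b.txt): modified={b.txt, c.txt, f.txt} staged={none}
After op 7 (git add b.txt): modified={c.txt, f.txt} staged={b.txt}
After op 8 (modify b.txt): modified={b.txt, c.txt, f.txt} staged={b.txt}
After op 9 (modify a.txt): modified={a.txt, b.txt, c.txt, f.txt} staged={b.txt}
After op 10 (git add a.txt): modified={b.txt, c.txt, f.txt} staged={a.txt, b.txt}
After op 11 (git add c.txt): modified={b.txt, f.txt} staged={a.txt, b.txt, c.txt}
After op 12 (modify a.txt): modified={a.txt, b.txt, f.txt} staged={a.txt, b.txt, c.txt}
After op 13 (modify g.txt): modified={a.txt, b.txt, f.txt, g.txt} staged={a.txt, b.txt, c.txt}
After op 14 (git add f.txt): modified={a.txt, b.txt, g.txt} staged={a.txt, b.txt, c.txt, f.txt}
After op 15 (modify e.txt): modified={a.txt, b.txt, e.txt, g.txt} staged={a.txt, b.txt, c.txt, f.txt}
After op 16 (git reset c.txt): modified={a.txt, b.txt, c.txt, e.txt, g.txt} staged={a.txt, b.txt, f.txt}
After op 17 (git commit): modified={a.txt, b.txt, c.txt, e.txt, g.txt} staged={none}
After op 18 (git add b.txt): modified={a.txt, c.txt, e.txt, g.txt} staged={b.txt}
After op 19 (modify e.txt): modified={a.txt, c.txt, e.txt, g.txt} staged={b.txt}
After op 20 (modify d.txt): modified={a.txt, c.txt, d.txt, e.txt, g.txt} staged={b.txt}
After op 21 (git add a.txt): modified={c.txt, d.txt, e.txt, g.txt} staged={a.txt, b.txt}
After op 22 (modify f.txt): modified={c.txt, d.txt, e.txt, f.txt, g.txt} staged={a.txt, b.txt}
After op 23 (git add d.txt): modified={c.txt, e.txt, f.txt, g.txt} staged={a.txt, b.txt, d.txt}

Answer: c.txt, e.txt, f.txt, g.txt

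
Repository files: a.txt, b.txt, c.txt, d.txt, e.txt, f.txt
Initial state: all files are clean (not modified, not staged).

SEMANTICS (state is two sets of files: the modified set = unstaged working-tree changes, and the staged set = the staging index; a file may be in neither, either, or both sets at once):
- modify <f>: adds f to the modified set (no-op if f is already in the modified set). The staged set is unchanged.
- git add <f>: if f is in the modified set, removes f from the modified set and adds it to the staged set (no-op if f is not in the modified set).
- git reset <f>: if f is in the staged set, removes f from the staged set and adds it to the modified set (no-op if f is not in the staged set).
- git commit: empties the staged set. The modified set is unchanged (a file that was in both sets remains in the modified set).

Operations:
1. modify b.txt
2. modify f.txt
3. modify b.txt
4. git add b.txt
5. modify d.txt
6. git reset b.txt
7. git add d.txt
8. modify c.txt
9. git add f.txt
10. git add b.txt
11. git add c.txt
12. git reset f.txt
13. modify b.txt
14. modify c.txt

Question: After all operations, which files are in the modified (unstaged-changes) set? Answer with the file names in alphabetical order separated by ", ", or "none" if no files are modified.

Answer: b.txt, c.txt, f.txt

Derivation:
After op 1 (modify b.txt): modified={b.txt} staged={none}
After op 2 (modify f.txt): modified={b.txt, f.txt} staged={none}
After op 3 (modify b.txt): modified={b.txt, f.txt} staged={none}
After op 4 (git add b.txt): modified={f.txt} staged={b.txt}
After op 5 (modify d.txt): modified={d.txt, f.txt} staged={b.txt}
After op 6 (git reset b.txt): modified={b.txt, d.txt, f.txt} staged={none}
After op 7 (git add d.txt): modified={b.txt, f.txt} staged={d.txt}
After op 8 (modify c.txt): modified={b.txt, c.txt, f.txt} staged={d.txt}
After op 9 (git add f.txt): modified={b.txt, c.txt} staged={d.txt, f.txt}
After op 10 (git add b.txt): modified={c.txt} staged={b.txt, d.txt, f.txt}
After op 11 (git add c.txt): modified={none} staged={b.txt, c.txt, d.txt, f.txt}
After op 12 (git reset f.txt): modified={f.txt} staged={b.txt, c.txt, d.txt}
After op 13 (modify b.txt): modified={b.txt, f.txt} staged={b.txt, c.txt, d.txt}
After op 14 (modify c.txt): modified={b.txt, c.txt, f.txt} staged={b.txt, c.txt, d.txt}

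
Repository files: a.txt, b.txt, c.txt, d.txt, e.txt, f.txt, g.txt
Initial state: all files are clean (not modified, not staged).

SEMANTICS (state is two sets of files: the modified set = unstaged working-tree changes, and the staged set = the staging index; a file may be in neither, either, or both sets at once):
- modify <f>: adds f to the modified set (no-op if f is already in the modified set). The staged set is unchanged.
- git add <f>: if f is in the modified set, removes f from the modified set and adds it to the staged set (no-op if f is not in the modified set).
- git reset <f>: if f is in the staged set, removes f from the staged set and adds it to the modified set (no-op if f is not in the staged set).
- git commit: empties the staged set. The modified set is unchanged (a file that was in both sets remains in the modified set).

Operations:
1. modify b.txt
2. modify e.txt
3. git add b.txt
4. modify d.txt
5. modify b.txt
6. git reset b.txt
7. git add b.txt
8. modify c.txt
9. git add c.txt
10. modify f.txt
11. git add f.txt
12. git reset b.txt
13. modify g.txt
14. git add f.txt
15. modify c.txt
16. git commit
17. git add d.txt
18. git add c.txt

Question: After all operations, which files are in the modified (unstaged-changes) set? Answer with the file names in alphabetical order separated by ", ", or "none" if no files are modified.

Answer: b.txt, e.txt, g.txt

Derivation:
After op 1 (modify b.txt): modified={b.txt} staged={none}
After op 2 (modify e.txt): modified={b.txt, e.txt} staged={none}
After op 3 (git add b.txt): modified={e.txt} staged={b.txt}
After op 4 (modify d.txt): modified={d.txt, e.txt} staged={b.txt}
After op 5 (modify b.txt): modified={b.txt, d.txt, e.txt} staged={b.txt}
After op 6 (git reset b.txt): modified={b.txt, d.txt, e.txt} staged={none}
After op 7 (git add b.txt): modified={d.txt, e.txt} staged={b.txt}
After op 8 (modify c.txt): modified={c.txt, d.txt, e.txt} staged={b.txt}
After op 9 (git add c.txt): modified={d.txt, e.txt} staged={b.txt, c.txt}
After op 10 (modify f.txt): modified={d.txt, e.txt, f.txt} staged={b.txt, c.txt}
After op 11 (git add f.txt): modified={d.txt, e.txt} staged={b.txt, c.txt, f.txt}
After op 12 (git reset b.txt): modified={b.txt, d.txt, e.txt} staged={c.txt, f.txt}
After op 13 (modify g.txt): modified={b.txt, d.txt, e.txt, g.txt} staged={c.txt, f.txt}
After op 14 (git add f.txt): modified={b.txt, d.txt, e.txt, g.txt} staged={c.txt, f.txt}
After op 15 (modify c.txt): modified={b.txt, c.txt, d.txt, e.txt, g.txt} staged={c.txt, f.txt}
After op 16 (git commit): modified={b.txt, c.txt, d.txt, e.txt, g.txt} staged={none}
After op 17 (git add d.txt): modified={b.txt, c.txt, e.txt, g.txt} staged={d.txt}
After op 18 (git add c.txt): modified={b.txt, e.txt, g.txt} staged={c.txt, d.txt}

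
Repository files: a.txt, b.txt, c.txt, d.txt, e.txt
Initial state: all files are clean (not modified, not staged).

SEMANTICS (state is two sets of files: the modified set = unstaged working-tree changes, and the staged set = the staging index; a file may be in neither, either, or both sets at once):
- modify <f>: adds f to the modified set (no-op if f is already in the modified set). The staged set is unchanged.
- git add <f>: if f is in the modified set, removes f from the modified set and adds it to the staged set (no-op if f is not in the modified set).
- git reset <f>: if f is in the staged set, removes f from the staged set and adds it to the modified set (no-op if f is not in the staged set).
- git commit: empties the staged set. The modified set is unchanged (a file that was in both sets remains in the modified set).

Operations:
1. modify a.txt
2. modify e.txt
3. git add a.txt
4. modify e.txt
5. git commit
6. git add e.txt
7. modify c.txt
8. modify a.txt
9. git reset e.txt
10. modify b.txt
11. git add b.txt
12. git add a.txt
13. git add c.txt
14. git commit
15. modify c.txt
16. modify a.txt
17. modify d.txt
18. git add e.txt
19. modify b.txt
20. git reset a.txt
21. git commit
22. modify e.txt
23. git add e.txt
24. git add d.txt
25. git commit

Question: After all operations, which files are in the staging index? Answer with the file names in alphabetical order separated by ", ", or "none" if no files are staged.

Answer: none

Derivation:
After op 1 (modify a.txt): modified={a.txt} staged={none}
After op 2 (modify e.txt): modified={a.txt, e.txt} staged={none}
After op 3 (git add a.txt): modified={e.txt} staged={a.txt}
After op 4 (modify e.txt): modified={e.txt} staged={a.txt}
After op 5 (git commit): modified={e.txt} staged={none}
After op 6 (git add e.txt): modified={none} staged={e.txt}
After op 7 (modify c.txt): modified={c.txt} staged={e.txt}
After op 8 (modify a.txt): modified={a.txt, c.txt} staged={e.txt}
After op 9 (git reset e.txt): modified={a.txt, c.txt, e.txt} staged={none}
After op 10 (modify b.txt): modified={a.txt, b.txt, c.txt, e.txt} staged={none}
After op 11 (git add b.txt): modified={a.txt, c.txt, e.txt} staged={b.txt}
After op 12 (git add a.txt): modified={c.txt, e.txt} staged={a.txt, b.txt}
After op 13 (git add c.txt): modified={e.txt} staged={a.txt, b.txt, c.txt}
After op 14 (git commit): modified={e.txt} staged={none}
After op 15 (modify c.txt): modified={c.txt, e.txt} staged={none}
After op 16 (modify a.txt): modified={a.txt, c.txt, e.txt} staged={none}
After op 17 (modify d.txt): modified={a.txt, c.txt, d.txt, e.txt} staged={none}
After op 18 (git add e.txt): modified={a.txt, c.txt, d.txt} staged={e.txt}
After op 19 (modify b.txt): modified={a.txt, b.txt, c.txt, d.txt} staged={e.txt}
After op 20 (git reset a.txt): modified={a.txt, b.txt, c.txt, d.txt} staged={e.txt}
After op 21 (git commit): modified={a.txt, b.txt, c.txt, d.txt} staged={none}
After op 22 (modify e.txt): modified={a.txt, b.txt, c.txt, d.txt, e.txt} staged={none}
After op 23 (git add e.txt): modified={a.txt, b.txt, c.txt, d.txt} staged={e.txt}
After op 24 (git add d.txt): modified={a.txt, b.txt, c.txt} staged={d.txt, e.txt}
After op 25 (git commit): modified={a.txt, b.txt, c.txt} staged={none}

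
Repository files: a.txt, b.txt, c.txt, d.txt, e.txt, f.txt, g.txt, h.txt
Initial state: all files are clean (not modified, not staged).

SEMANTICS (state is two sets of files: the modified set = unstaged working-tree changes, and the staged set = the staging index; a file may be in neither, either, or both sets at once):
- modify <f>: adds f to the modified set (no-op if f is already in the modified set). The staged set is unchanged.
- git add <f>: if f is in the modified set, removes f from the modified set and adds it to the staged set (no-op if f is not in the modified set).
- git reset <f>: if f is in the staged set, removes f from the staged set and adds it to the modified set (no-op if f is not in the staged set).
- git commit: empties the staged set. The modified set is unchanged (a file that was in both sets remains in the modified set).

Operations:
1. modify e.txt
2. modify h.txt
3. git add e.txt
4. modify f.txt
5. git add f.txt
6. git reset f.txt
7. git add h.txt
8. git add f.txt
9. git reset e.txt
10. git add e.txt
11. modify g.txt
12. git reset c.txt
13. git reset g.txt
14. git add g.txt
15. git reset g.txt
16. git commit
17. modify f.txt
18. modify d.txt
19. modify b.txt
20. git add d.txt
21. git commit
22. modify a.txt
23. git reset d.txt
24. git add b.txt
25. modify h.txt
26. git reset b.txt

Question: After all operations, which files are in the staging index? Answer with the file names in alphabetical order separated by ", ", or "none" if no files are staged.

After op 1 (modify e.txt): modified={e.txt} staged={none}
After op 2 (modify h.txt): modified={e.txt, h.txt} staged={none}
After op 3 (git add e.txt): modified={h.txt} staged={e.txt}
After op 4 (modify f.txt): modified={f.txt, h.txt} staged={e.txt}
After op 5 (git add f.txt): modified={h.txt} staged={e.txt, f.txt}
After op 6 (git reset f.txt): modified={f.txt, h.txt} staged={e.txt}
After op 7 (git add h.txt): modified={f.txt} staged={e.txt, h.txt}
After op 8 (git add f.txt): modified={none} staged={e.txt, f.txt, h.txt}
After op 9 (git reset e.txt): modified={e.txt} staged={f.txt, h.txt}
After op 10 (git add e.txt): modified={none} staged={e.txt, f.txt, h.txt}
After op 11 (modify g.txt): modified={g.txt} staged={e.txt, f.txt, h.txt}
After op 12 (git reset c.txt): modified={g.txt} staged={e.txt, f.txt, h.txt}
After op 13 (git reset g.txt): modified={g.txt} staged={e.txt, f.txt, h.txt}
After op 14 (git add g.txt): modified={none} staged={e.txt, f.txt, g.txt, h.txt}
After op 15 (git reset g.txt): modified={g.txt} staged={e.txt, f.txt, h.txt}
After op 16 (git commit): modified={g.txt} staged={none}
After op 17 (modify f.txt): modified={f.txt, g.txt} staged={none}
After op 18 (modify d.txt): modified={d.txt, f.txt, g.txt} staged={none}
After op 19 (modify b.txt): modified={b.txt, d.txt, f.txt, g.txt} staged={none}
After op 20 (git add d.txt): modified={b.txt, f.txt, g.txt} staged={d.txt}
After op 21 (git commit): modified={b.txt, f.txt, g.txt} staged={none}
After op 22 (modify a.txt): modified={a.txt, b.txt, f.txt, g.txt} staged={none}
After op 23 (git reset d.txt): modified={a.txt, b.txt, f.txt, g.txt} staged={none}
After op 24 (git add b.txt): modified={a.txt, f.txt, g.txt} staged={b.txt}
After op 25 (modify h.txt): modified={a.txt, f.txt, g.txt, h.txt} staged={b.txt}
After op 26 (git reset b.txt): modified={a.txt, b.txt, f.txt, g.txt, h.txt} staged={none}

Answer: none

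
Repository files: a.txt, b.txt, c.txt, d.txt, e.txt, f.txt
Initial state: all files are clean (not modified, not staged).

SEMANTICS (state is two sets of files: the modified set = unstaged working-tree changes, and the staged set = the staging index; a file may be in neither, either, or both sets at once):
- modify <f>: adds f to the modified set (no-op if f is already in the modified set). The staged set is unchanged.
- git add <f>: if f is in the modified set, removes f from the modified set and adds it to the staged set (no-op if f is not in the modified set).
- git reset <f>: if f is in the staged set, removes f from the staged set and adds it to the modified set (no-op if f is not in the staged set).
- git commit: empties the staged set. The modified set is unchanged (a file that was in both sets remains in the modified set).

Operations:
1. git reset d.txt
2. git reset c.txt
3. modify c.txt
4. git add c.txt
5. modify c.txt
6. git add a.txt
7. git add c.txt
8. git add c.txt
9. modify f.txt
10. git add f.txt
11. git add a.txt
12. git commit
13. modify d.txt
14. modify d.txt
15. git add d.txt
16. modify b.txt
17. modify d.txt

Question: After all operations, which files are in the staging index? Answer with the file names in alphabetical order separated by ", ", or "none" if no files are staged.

Answer: d.txt

Derivation:
After op 1 (git reset d.txt): modified={none} staged={none}
After op 2 (git reset c.txt): modified={none} staged={none}
After op 3 (modify c.txt): modified={c.txt} staged={none}
After op 4 (git add c.txt): modified={none} staged={c.txt}
After op 5 (modify c.txt): modified={c.txt} staged={c.txt}
After op 6 (git add a.txt): modified={c.txt} staged={c.txt}
After op 7 (git add c.txt): modified={none} staged={c.txt}
After op 8 (git add c.txt): modified={none} staged={c.txt}
After op 9 (modify f.txt): modified={f.txt} staged={c.txt}
After op 10 (git add f.txt): modified={none} staged={c.txt, f.txt}
After op 11 (git add a.txt): modified={none} staged={c.txt, f.txt}
After op 12 (git commit): modified={none} staged={none}
After op 13 (modify d.txt): modified={d.txt} staged={none}
After op 14 (modify d.txt): modified={d.txt} staged={none}
After op 15 (git add d.txt): modified={none} staged={d.txt}
After op 16 (modify b.txt): modified={b.txt} staged={d.txt}
After op 17 (modify d.txt): modified={b.txt, d.txt} staged={d.txt}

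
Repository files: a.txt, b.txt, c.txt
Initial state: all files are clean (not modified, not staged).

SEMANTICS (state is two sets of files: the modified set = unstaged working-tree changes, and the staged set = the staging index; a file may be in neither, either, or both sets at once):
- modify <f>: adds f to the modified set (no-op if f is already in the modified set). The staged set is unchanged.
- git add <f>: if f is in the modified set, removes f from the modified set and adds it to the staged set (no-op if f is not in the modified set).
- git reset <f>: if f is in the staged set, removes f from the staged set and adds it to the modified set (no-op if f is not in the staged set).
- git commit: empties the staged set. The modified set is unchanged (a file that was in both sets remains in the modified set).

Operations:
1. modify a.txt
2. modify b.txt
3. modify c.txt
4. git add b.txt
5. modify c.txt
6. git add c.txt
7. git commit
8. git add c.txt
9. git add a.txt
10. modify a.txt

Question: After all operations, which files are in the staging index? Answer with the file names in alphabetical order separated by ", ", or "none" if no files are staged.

Answer: a.txt

Derivation:
After op 1 (modify a.txt): modified={a.txt} staged={none}
After op 2 (modify b.txt): modified={a.txt, b.txt} staged={none}
After op 3 (modify c.txt): modified={a.txt, b.txt, c.txt} staged={none}
After op 4 (git add b.txt): modified={a.txt, c.txt} staged={b.txt}
After op 5 (modify c.txt): modified={a.txt, c.txt} staged={b.txt}
After op 6 (git add c.txt): modified={a.txt} staged={b.txt, c.txt}
After op 7 (git commit): modified={a.txt} staged={none}
After op 8 (git add c.txt): modified={a.txt} staged={none}
After op 9 (git add a.txt): modified={none} staged={a.txt}
After op 10 (modify a.txt): modified={a.txt} staged={a.txt}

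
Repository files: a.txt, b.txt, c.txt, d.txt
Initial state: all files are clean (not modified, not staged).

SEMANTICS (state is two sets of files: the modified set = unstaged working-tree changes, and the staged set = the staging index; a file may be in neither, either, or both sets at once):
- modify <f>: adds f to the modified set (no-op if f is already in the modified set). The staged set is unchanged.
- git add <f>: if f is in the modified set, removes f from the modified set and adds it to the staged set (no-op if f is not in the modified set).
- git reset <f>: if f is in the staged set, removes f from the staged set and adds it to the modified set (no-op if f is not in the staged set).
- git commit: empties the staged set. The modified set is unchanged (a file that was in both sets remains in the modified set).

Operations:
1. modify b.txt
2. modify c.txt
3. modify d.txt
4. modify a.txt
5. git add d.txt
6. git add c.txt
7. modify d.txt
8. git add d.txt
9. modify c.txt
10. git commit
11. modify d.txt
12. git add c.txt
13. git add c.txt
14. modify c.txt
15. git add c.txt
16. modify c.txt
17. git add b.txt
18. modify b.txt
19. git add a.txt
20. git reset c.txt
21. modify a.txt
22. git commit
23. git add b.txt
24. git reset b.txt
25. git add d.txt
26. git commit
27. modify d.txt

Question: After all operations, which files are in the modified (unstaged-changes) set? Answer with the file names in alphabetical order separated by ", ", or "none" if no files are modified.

Answer: a.txt, b.txt, c.txt, d.txt

Derivation:
After op 1 (modify b.txt): modified={b.txt} staged={none}
After op 2 (modify c.txt): modified={b.txt, c.txt} staged={none}
After op 3 (modify d.txt): modified={b.txt, c.txt, d.txt} staged={none}
After op 4 (modify a.txt): modified={a.txt, b.txt, c.txt, d.txt} staged={none}
After op 5 (git add d.txt): modified={a.txt, b.txt, c.txt} staged={d.txt}
After op 6 (git add c.txt): modified={a.txt, b.txt} staged={c.txt, d.txt}
After op 7 (modify d.txt): modified={a.txt, b.txt, d.txt} staged={c.txt, d.txt}
After op 8 (git add d.txt): modified={a.txt, b.txt} staged={c.txt, d.txt}
After op 9 (modify c.txt): modified={a.txt, b.txt, c.txt} staged={c.txt, d.txt}
After op 10 (git commit): modified={a.txt, b.txt, c.txt} staged={none}
After op 11 (modify d.txt): modified={a.txt, b.txt, c.txt, d.txt} staged={none}
After op 12 (git add c.txt): modified={a.txt, b.txt, d.txt} staged={c.txt}
After op 13 (git add c.txt): modified={a.txt, b.txt, d.txt} staged={c.txt}
After op 14 (modify c.txt): modified={a.txt, b.txt, c.txt, d.txt} staged={c.txt}
After op 15 (git add c.txt): modified={a.txt, b.txt, d.txt} staged={c.txt}
After op 16 (modify c.txt): modified={a.txt, b.txt, c.txt, d.txt} staged={c.txt}
After op 17 (git add b.txt): modified={a.txt, c.txt, d.txt} staged={b.txt, c.txt}
After op 18 (modify b.txt): modified={a.txt, b.txt, c.txt, d.txt} staged={b.txt, c.txt}
After op 19 (git add a.txt): modified={b.txt, c.txt, d.txt} staged={a.txt, b.txt, c.txt}
After op 20 (git reset c.txt): modified={b.txt, c.txt, d.txt} staged={a.txt, b.txt}
After op 21 (modify a.txt): modified={a.txt, b.txt, c.txt, d.txt} staged={a.txt, b.txt}
After op 22 (git commit): modified={a.txt, b.txt, c.txt, d.txt} staged={none}
After op 23 (git add b.txt): modified={a.txt, c.txt, d.txt} staged={b.txt}
After op 24 (git reset b.txt): modified={a.txt, b.txt, c.txt, d.txt} staged={none}
After op 25 (git add d.txt): modified={a.txt, b.txt, c.txt} staged={d.txt}
After op 26 (git commit): modified={a.txt, b.txt, c.txt} staged={none}
After op 27 (modify d.txt): modified={a.txt, b.txt, c.txt, d.txt} staged={none}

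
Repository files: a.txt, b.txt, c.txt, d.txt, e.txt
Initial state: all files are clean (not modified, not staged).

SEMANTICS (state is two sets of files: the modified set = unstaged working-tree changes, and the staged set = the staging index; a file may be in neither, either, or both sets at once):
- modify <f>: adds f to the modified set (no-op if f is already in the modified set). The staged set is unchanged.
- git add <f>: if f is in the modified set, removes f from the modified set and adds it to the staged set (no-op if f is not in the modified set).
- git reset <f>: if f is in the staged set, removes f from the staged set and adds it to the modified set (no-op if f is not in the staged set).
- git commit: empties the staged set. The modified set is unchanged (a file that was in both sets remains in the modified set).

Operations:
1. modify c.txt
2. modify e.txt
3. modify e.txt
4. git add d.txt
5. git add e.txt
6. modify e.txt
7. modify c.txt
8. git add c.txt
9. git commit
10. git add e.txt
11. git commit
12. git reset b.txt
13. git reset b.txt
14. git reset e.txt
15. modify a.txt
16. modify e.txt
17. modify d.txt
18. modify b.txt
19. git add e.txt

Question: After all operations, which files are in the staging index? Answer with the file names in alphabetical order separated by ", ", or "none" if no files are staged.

After op 1 (modify c.txt): modified={c.txt} staged={none}
After op 2 (modify e.txt): modified={c.txt, e.txt} staged={none}
After op 3 (modify e.txt): modified={c.txt, e.txt} staged={none}
After op 4 (git add d.txt): modified={c.txt, e.txt} staged={none}
After op 5 (git add e.txt): modified={c.txt} staged={e.txt}
After op 6 (modify e.txt): modified={c.txt, e.txt} staged={e.txt}
After op 7 (modify c.txt): modified={c.txt, e.txt} staged={e.txt}
After op 8 (git add c.txt): modified={e.txt} staged={c.txt, e.txt}
After op 9 (git commit): modified={e.txt} staged={none}
After op 10 (git add e.txt): modified={none} staged={e.txt}
After op 11 (git commit): modified={none} staged={none}
After op 12 (git reset b.txt): modified={none} staged={none}
After op 13 (git reset b.txt): modified={none} staged={none}
After op 14 (git reset e.txt): modified={none} staged={none}
After op 15 (modify a.txt): modified={a.txt} staged={none}
After op 16 (modify e.txt): modified={a.txt, e.txt} staged={none}
After op 17 (modify d.txt): modified={a.txt, d.txt, e.txt} staged={none}
After op 18 (modify b.txt): modified={a.txt, b.txt, d.txt, e.txt} staged={none}
After op 19 (git add e.txt): modified={a.txt, b.txt, d.txt} staged={e.txt}

Answer: e.txt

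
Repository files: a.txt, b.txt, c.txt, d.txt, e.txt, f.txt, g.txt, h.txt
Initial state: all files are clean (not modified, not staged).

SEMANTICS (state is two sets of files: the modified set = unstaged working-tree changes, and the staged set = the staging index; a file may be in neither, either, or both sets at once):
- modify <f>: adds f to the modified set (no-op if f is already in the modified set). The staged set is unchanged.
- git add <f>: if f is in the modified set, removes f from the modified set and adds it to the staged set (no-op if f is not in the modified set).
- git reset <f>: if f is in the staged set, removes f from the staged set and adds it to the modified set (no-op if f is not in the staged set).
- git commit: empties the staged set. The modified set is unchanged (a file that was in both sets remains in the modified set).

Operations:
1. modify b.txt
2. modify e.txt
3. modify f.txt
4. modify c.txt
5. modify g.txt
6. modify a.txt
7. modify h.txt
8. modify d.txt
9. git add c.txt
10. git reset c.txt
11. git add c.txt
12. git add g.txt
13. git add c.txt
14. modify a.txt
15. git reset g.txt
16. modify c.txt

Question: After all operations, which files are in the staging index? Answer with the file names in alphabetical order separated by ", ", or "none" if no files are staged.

After op 1 (modify b.txt): modified={b.txt} staged={none}
After op 2 (modify e.txt): modified={b.txt, e.txt} staged={none}
After op 3 (modify f.txt): modified={b.txt, e.txt, f.txt} staged={none}
After op 4 (modify c.txt): modified={b.txt, c.txt, e.txt, f.txt} staged={none}
After op 5 (modify g.txt): modified={b.txt, c.txt, e.txt, f.txt, g.txt} staged={none}
After op 6 (modify a.txt): modified={a.txt, b.txt, c.txt, e.txt, f.txt, g.txt} staged={none}
After op 7 (modify h.txt): modified={a.txt, b.txt, c.txt, e.txt, f.txt, g.txt, h.txt} staged={none}
After op 8 (modify d.txt): modified={a.txt, b.txt, c.txt, d.txt, e.txt, f.txt, g.txt, h.txt} staged={none}
After op 9 (git add c.txt): modified={a.txt, b.txt, d.txt, e.txt, f.txt, g.txt, h.txt} staged={c.txt}
After op 10 (git reset c.txt): modified={a.txt, b.txt, c.txt, d.txt, e.txt, f.txt, g.txt, h.txt} staged={none}
After op 11 (git add c.txt): modified={a.txt, b.txt, d.txt, e.txt, f.txt, g.txt, h.txt} staged={c.txt}
After op 12 (git add g.txt): modified={a.txt, b.txt, d.txt, e.txt, f.txt, h.txt} staged={c.txt, g.txt}
After op 13 (git add c.txt): modified={a.txt, b.txt, d.txt, e.txt, f.txt, h.txt} staged={c.txt, g.txt}
After op 14 (modify a.txt): modified={a.txt, b.txt, d.txt, e.txt, f.txt, h.txt} staged={c.txt, g.txt}
After op 15 (git reset g.txt): modified={a.txt, b.txt, d.txt, e.txt, f.txt, g.txt, h.txt} staged={c.txt}
After op 16 (modify c.txt): modified={a.txt, b.txt, c.txt, d.txt, e.txt, f.txt, g.txt, h.txt} staged={c.txt}

Answer: c.txt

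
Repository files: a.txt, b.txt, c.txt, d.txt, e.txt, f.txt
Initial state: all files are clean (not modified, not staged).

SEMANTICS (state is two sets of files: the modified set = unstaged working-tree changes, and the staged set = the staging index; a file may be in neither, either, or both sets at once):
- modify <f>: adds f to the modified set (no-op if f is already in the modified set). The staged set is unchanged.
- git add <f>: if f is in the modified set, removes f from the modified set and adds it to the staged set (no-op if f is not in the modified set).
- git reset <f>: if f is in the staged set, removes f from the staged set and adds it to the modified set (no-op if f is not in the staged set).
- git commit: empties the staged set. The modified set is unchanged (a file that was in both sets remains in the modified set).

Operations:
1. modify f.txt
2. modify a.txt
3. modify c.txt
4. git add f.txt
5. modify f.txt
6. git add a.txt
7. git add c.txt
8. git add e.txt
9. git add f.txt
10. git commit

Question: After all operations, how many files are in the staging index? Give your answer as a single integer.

Answer: 0

Derivation:
After op 1 (modify f.txt): modified={f.txt} staged={none}
After op 2 (modify a.txt): modified={a.txt, f.txt} staged={none}
After op 3 (modify c.txt): modified={a.txt, c.txt, f.txt} staged={none}
After op 4 (git add f.txt): modified={a.txt, c.txt} staged={f.txt}
After op 5 (modify f.txt): modified={a.txt, c.txt, f.txt} staged={f.txt}
After op 6 (git add a.txt): modified={c.txt, f.txt} staged={a.txt, f.txt}
After op 7 (git add c.txt): modified={f.txt} staged={a.txt, c.txt, f.txt}
After op 8 (git add e.txt): modified={f.txt} staged={a.txt, c.txt, f.txt}
After op 9 (git add f.txt): modified={none} staged={a.txt, c.txt, f.txt}
After op 10 (git commit): modified={none} staged={none}
Final staged set: {none} -> count=0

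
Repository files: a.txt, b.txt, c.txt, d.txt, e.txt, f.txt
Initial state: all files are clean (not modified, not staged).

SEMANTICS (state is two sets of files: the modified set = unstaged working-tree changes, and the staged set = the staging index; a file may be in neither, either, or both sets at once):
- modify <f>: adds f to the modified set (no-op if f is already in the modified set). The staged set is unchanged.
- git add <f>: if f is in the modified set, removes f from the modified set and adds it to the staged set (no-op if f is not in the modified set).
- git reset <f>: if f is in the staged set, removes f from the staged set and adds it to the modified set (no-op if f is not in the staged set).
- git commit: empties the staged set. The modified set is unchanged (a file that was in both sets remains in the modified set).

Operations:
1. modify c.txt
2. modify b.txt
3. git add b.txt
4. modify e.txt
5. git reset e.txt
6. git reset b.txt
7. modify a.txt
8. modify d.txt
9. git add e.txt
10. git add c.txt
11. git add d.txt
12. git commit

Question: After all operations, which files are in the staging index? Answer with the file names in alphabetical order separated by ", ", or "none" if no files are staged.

After op 1 (modify c.txt): modified={c.txt} staged={none}
After op 2 (modify b.txt): modified={b.txt, c.txt} staged={none}
After op 3 (git add b.txt): modified={c.txt} staged={b.txt}
After op 4 (modify e.txt): modified={c.txt, e.txt} staged={b.txt}
After op 5 (git reset e.txt): modified={c.txt, e.txt} staged={b.txt}
After op 6 (git reset b.txt): modified={b.txt, c.txt, e.txt} staged={none}
After op 7 (modify a.txt): modified={a.txt, b.txt, c.txt, e.txt} staged={none}
After op 8 (modify d.txt): modified={a.txt, b.txt, c.txt, d.txt, e.txt} staged={none}
After op 9 (git add e.txt): modified={a.txt, b.txt, c.txt, d.txt} staged={e.txt}
After op 10 (git add c.txt): modified={a.txt, b.txt, d.txt} staged={c.txt, e.txt}
After op 11 (git add d.txt): modified={a.txt, b.txt} staged={c.txt, d.txt, e.txt}
After op 12 (git commit): modified={a.txt, b.txt} staged={none}

Answer: none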